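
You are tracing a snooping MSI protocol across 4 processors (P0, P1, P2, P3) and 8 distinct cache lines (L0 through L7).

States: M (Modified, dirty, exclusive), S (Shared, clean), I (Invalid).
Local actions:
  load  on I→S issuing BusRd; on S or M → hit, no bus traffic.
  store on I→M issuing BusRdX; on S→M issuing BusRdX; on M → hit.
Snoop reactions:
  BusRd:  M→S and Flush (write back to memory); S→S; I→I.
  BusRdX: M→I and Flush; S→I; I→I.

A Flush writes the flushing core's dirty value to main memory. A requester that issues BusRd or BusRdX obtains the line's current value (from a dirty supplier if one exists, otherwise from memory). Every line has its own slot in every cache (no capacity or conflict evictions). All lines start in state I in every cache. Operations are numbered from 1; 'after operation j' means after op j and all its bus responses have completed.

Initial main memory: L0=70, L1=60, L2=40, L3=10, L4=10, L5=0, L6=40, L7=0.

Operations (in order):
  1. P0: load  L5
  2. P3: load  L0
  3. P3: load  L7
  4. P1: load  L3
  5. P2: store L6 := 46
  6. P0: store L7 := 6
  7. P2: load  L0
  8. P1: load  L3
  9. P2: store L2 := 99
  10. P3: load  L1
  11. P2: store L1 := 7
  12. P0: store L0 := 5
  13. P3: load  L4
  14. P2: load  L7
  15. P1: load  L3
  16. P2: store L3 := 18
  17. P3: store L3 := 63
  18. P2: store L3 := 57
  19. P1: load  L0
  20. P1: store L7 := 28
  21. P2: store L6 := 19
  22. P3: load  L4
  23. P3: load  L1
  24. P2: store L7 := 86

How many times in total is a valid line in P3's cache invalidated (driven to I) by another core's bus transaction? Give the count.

step 1: P0: load  L5  ⟶  SIII  (L5)  txn=BusRd  M[L5]=0
step 2: P3: load  L0  ⟶  IIIS  (L0)  txn=BusRd  M[L0]=70
step 3: P3: load  L7  ⟶  IIIS  (L7)  txn=BusRd  M[L7]=0
step 4: P1: load  L3  ⟶  ISII  (L3)  txn=BusRd  M[L3]=10
step 5: P2: store L6 := 46  ⟶  IIMI  (L6)  txn=BusRdX  M[L6]=40
step 6: P0: store L7 := 6  ⟶  MIII  (L7)  txn=BusRdX  M[L7]=0
step 7: P2: load  L0  ⟶  IISS  (L0)  txn=BusRd  M[L0]=70
step 8: P1: load  L3  ⟶  ISII  (L3)  txn=∅  M[L3]=10
step 9: P2: store L2 := 99  ⟶  IIMI  (L2)  txn=BusRdX  M[L2]=40
step 10: P3: load  L1  ⟶  IIIS  (L1)  txn=BusRd  M[L1]=60
step 11: P2: store L1 := 7  ⟶  IIMI  (L1)  txn=BusRdX  M[L1]=60
step 12: P0: store L0 := 5  ⟶  MIII  (L0)  txn=BusRdX  M[L0]=70
step 13: P3: load  L4  ⟶  IIIS  (L4)  txn=BusRd  M[L4]=10
step 14: P2: load  L7  ⟶  SISI  (L7)  txn=BusRd+Flush  M[L7]=6
step 15: P1: load  L3  ⟶  ISII  (L3)  txn=∅  M[L3]=10
step 16: P2: store L3 := 18  ⟶  IIMI  (L3)  txn=BusRdX  M[L3]=10
step 17: P3: store L3 := 63  ⟶  IIIM  (L3)  txn=BusRdX+Flush  M[L3]=18
step 18: P2: store L3 := 57  ⟶  IIMI  (L3)  txn=BusRdX+Flush  M[L3]=63
step 19: P1: load  L0  ⟶  SSII  (L0)  txn=BusRd+Flush  M[L0]=5
step 20: P1: store L7 := 28  ⟶  IMII  (L7)  txn=BusRdX  M[L7]=6
step 21: P2: store L6 := 19  ⟶  IIMI  (L6)  txn=∅  M[L6]=40
step 22: P3: load  L4  ⟶  IIIS  (L4)  txn=∅  M[L4]=10
step 23: P3: load  L1  ⟶  IISS  (L1)  txn=BusRd+Flush  M[L1]=7
step 24: P2: store L7 := 86  ⟶  IIMI  (L7)  txn=BusRdX+Flush  M[L7]=28

invalidations = 4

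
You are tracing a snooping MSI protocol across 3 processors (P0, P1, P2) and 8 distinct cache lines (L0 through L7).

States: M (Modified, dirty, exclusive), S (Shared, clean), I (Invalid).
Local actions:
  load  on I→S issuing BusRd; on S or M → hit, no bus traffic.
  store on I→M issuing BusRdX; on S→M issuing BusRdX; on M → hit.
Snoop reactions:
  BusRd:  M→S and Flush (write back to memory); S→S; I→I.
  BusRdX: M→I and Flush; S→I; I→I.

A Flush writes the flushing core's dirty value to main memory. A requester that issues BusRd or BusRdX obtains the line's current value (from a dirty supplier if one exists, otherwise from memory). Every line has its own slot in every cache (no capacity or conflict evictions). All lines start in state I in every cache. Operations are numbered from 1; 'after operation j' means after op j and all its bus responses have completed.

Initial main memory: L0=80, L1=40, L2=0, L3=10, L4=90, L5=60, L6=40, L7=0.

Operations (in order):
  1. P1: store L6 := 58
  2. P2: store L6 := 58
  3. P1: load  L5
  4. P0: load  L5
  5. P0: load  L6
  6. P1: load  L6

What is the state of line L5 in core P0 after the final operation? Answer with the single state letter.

state = S

[1] P1: store L6 := 58 | P0:I, P1:M(58), P2:I | bus: BusRdX
[2] P2: store L6 := 58 | P0:I, P1:I, P2:M(58) | bus: BusRdX,Flush
[3] P1: load  L5 | P0:I, P1:S(60), P2:I | bus: BusRd
[4] P0: load  L5 | P0:S(60), P1:S(60), P2:I | bus: BusRd
[5] P0: load  L6 | P0:S(58), P1:I, P2:S(58) | bus: BusRd,Flush
[6] P1: load  L6 | P0:S(58), P1:S(58), P2:S(58) | bus: BusRd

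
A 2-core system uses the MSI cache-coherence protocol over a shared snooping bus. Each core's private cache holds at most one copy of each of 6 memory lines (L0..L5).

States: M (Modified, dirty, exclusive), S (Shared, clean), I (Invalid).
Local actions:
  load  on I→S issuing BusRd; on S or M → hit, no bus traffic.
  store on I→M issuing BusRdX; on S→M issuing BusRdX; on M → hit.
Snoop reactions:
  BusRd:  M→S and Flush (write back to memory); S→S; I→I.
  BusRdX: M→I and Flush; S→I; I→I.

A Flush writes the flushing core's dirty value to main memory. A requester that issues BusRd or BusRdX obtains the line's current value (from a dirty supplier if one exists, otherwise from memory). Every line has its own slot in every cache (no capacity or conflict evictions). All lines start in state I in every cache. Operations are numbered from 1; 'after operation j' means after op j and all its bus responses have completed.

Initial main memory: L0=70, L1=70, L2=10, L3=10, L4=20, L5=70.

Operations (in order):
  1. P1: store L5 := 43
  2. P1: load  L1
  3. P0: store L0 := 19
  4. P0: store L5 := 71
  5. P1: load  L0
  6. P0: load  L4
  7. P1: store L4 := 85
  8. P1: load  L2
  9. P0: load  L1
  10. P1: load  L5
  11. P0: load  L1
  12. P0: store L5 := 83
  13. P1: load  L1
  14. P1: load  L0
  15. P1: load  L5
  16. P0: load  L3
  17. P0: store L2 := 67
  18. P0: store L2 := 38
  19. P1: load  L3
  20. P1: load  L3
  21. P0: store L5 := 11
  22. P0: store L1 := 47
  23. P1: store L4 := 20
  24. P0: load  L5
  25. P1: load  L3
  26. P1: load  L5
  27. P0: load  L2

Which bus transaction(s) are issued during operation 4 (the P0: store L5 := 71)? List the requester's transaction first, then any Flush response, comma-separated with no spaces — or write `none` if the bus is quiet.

  op1 P1: store L5 := 43 → I/M on L5; bus BusRdX; mem=70
  op2 P1: load  L1 → I/S on L1; bus BusRd; mem=70
  op3 P0: store L0 := 19 → M/I on L0; bus BusRdX; mem=70
  op4 P0: store L5 := 71 → M/I on L5; bus BusRdX Flush; mem=43
  op5 P1: load  L0 → S/S on L0; bus BusRd Flush; mem=19
  op6 P0: load  L4 → S/I on L4; bus BusRd; mem=20
  op7 P1: store L4 := 85 → I/M on L4; bus BusRdX; mem=20
  op8 P1: load  L2 → I/S on L2; bus BusRd; mem=10
  op9 P0: load  L1 → S/S on L1; bus BusRd; mem=70
  op10 P1: load  L5 → S/S on L5; bus BusRd Flush; mem=71
  op11 P0: load  L1 → S/S on L1; bus (none); mem=70
  op12 P0: store L5 := 83 → M/I on L5; bus BusRdX; mem=71
  op13 P1: load  L1 → S/S on L1; bus (none); mem=70
  op14 P1: load  L0 → S/S on L0; bus (none); mem=19
  op15 P1: load  L5 → S/S on L5; bus BusRd Flush; mem=83
  op16 P0: load  L3 → S/I on L3; bus BusRd; mem=10
  op17 P0: store L2 := 67 → M/I on L2; bus BusRdX; mem=10
  op18 P0: store L2 := 38 → M/I on L2; bus (none); mem=10
  op19 P1: load  L3 → S/S on L3; bus BusRd; mem=10
  op20 P1: load  L3 → S/S on L3; bus (none); mem=10
  op21 P0: store L5 := 11 → M/I on L5; bus BusRdX; mem=83
  op22 P0: store L1 := 47 → M/I on L1; bus BusRdX; mem=70
  op23 P1: store L4 := 20 → I/M on L4; bus (none); mem=20
  op24 P0: load  L5 → M/I on L5; bus (none); mem=83
  op25 P1: load  L3 → S/S on L3; bus (none); mem=10
  op26 P1: load  L5 → S/S on L5; bus BusRd Flush; mem=11
  op27 P0: load  L2 → M/I on L2; bus (none); mem=10

bus = BusRdX,Flush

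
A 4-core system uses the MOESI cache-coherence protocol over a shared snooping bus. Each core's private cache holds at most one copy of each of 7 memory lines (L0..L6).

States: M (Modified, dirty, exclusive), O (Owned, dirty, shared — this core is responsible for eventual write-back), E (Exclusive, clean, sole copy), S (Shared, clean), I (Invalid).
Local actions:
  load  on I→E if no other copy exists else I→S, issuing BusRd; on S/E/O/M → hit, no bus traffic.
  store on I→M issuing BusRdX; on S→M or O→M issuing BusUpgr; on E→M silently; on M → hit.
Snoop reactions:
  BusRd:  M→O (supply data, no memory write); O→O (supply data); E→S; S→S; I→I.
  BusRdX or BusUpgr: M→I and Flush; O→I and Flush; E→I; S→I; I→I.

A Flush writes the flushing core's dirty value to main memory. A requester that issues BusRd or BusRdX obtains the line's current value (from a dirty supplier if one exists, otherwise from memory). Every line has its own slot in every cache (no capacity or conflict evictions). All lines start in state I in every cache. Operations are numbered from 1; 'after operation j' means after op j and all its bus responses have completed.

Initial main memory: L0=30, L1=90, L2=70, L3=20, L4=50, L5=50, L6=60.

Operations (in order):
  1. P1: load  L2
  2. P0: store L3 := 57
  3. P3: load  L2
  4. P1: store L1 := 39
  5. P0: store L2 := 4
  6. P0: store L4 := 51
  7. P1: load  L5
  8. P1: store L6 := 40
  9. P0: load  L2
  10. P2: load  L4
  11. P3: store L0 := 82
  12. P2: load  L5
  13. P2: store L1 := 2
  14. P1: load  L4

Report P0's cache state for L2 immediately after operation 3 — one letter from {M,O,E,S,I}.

state = I

step 1: P1: load  L2  ⟶  IEII  (L2)  txn=BusRd  M[L2]=70
step 2: P0: store L3 := 57  ⟶  MIII  (L3)  txn=BusRdX  M[L3]=20
step 3: P3: load  L2  ⟶  ISIS  (L2)  txn=BusRd  M[L2]=70
step 4: P1: store L1 := 39  ⟶  IMII  (L1)  txn=BusRdX  M[L1]=90
step 5: P0: store L2 := 4  ⟶  MIII  (L2)  txn=BusRdX  M[L2]=70
step 6: P0: store L4 := 51  ⟶  MIII  (L4)  txn=BusRdX  M[L4]=50
step 7: P1: load  L5  ⟶  IEII  (L5)  txn=BusRd  M[L5]=50
step 8: P1: store L6 := 40  ⟶  IMII  (L6)  txn=BusRdX  M[L6]=60
step 9: P0: load  L2  ⟶  MIII  (L2)  txn=∅  M[L2]=70
step 10: P2: load  L4  ⟶  OISI  (L4)  txn=BusRd  M[L4]=50
step 11: P3: store L0 := 82  ⟶  IIIM  (L0)  txn=BusRdX  M[L0]=30
step 12: P2: load  L5  ⟶  ISSI  (L5)  txn=BusRd  M[L5]=50
step 13: P2: store L1 := 2  ⟶  IIMI  (L1)  txn=BusRdX+Flush  M[L1]=39
step 14: P1: load  L4  ⟶  OSSI  (L4)  txn=BusRd  M[L4]=50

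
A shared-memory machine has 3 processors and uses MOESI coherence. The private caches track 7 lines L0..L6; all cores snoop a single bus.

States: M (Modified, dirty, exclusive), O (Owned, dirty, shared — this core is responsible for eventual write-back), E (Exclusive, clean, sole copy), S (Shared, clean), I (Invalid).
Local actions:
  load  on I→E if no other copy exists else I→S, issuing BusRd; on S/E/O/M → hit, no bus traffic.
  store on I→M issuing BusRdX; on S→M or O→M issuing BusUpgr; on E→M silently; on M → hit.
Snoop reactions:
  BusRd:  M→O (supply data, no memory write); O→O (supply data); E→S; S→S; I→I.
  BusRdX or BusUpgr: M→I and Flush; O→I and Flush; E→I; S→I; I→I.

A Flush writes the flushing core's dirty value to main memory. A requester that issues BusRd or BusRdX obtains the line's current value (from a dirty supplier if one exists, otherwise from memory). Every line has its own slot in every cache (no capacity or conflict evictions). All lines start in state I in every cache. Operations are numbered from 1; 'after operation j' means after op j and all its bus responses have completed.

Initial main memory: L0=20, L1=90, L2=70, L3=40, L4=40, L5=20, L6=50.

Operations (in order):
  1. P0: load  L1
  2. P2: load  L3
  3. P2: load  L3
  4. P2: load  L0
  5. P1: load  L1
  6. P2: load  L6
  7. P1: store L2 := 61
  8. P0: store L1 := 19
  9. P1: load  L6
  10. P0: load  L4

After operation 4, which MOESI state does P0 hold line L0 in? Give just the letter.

1. P0: load  L1  bus=[BusRd]  L1: P0=E P1=I P2=I  mem[L1]=90
2. P2: load  L3  bus=[BusRd]  L3: P0=I P1=I P2=E  mem[L3]=40
3. P2: load  L3  bus=[-]  L3: P0=I P1=I P2=E  mem[L3]=40
4. P2: load  L0  bus=[BusRd]  L0: P0=I P1=I P2=E  mem[L0]=20
5. P1: load  L1  bus=[BusRd]  L1: P0=S P1=S P2=I  mem[L1]=90
6. P2: load  L6  bus=[BusRd]  L6: P0=I P1=I P2=E  mem[L6]=50
7. P1: store L2 := 61  bus=[BusRdX]  L2: P0=I P1=M P2=I  mem[L2]=70
8. P0: store L1 := 19  bus=[BusUpgr]  L1: P0=M P1=I P2=I  mem[L1]=90
9. P1: load  L6  bus=[BusRd]  L6: P0=I P1=S P2=S  mem[L6]=50
10. P0: load  L4  bus=[BusRd]  L4: P0=E P1=I P2=I  mem[L4]=40

state = I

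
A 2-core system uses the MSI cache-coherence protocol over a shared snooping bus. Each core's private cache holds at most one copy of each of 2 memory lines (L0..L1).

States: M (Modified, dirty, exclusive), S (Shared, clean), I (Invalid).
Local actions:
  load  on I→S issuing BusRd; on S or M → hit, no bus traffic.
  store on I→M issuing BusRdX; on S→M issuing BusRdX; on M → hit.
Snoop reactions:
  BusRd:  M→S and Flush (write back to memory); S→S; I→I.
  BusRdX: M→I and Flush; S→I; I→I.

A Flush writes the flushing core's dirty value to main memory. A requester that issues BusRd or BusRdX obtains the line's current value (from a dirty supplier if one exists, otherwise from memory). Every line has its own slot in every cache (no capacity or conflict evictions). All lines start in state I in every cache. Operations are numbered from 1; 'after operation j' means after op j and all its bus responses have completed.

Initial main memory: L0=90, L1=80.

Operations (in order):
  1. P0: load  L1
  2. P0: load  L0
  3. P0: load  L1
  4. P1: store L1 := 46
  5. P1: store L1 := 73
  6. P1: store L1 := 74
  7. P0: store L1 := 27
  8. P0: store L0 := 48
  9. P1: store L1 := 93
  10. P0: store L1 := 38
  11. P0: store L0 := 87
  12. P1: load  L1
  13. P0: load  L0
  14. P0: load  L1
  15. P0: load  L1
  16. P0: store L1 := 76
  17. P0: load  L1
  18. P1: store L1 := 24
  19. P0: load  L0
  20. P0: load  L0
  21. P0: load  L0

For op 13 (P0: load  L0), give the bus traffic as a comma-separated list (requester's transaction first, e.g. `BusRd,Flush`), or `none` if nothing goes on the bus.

step 1: P0: load  L1  ⟶  SI  (L1)  txn=BusRd  M[L1]=80
step 2: P0: load  L0  ⟶  SI  (L0)  txn=BusRd  M[L0]=90
step 3: P0: load  L1  ⟶  SI  (L1)  txn=∅  M[L1]=80
step 4: P1: store L1 := 46  ⟶  IM  (L1)  txn=BusRdX  M[L1]=80
step 5: P1: store L1 := 73  ⟶  IM  (L1)  txn=∅  M[L1]=80
step 6: P1: store L1 := 74  ⟶  IM  (L1)  txn=∅  M[L1]=80
step 7: P0: store L1 := 27  ⟶  MI  (L1)  txn=BusRdX+Flush  M[L1]=74
step 8: P0: store L0 := 48  ⟶  MI  (L0)  txn=BusRdX  M[L0]=90
step 9: P1: store L1 := 93  ⟶  IM  (L1)  txn=BusRdX+Flush  M[L1]=27
step 10: P0: store L1 := 38  ⟶  MI  (L1)  txn=BusRdX+Flush  M[L1]=93
step 11: P0: store L0 := 87  ⟶  MI  (L0)  txn=∅  M[L0]=90
step 12: P1: load  L1  ⟶  SS  (L1)  txn=BusRd+Flush  M[L1]=38
step 13: P0: load  L0  ⟶  MI  (L0)  txn=∅  M[L0]=90
step 14: P0: load  L1  ⟶  SS  (L1)  txn=∅  M[L1]=38
step 15: P0: load  L1  ⟶  SS  (L1)  txn=∅  M[L1]=38
step 16: P0: store L1 := 76  ⟶  MI  (L1)  txn=BusRdX  M[L1]=38
step 17: P0: load  L1  ⟶  MI  (L1)  txn=∅  M[L1]=38
step 18: P1: store L1 := 24  ⟶  IM  (L1)  txn=BusRdX+Flush  M[L1]=76
step 19: P0: load  L0  ⟶  MI  (L0)  txn=∅  M[L0]=90
step 20: P0: load  L0  ⟶  MI  (L0)  txn=∅  M[L0]=90
step 21: P0: load  L0  ⟶  MI  (L0)  txn=∅  M[L0]=90

bus = none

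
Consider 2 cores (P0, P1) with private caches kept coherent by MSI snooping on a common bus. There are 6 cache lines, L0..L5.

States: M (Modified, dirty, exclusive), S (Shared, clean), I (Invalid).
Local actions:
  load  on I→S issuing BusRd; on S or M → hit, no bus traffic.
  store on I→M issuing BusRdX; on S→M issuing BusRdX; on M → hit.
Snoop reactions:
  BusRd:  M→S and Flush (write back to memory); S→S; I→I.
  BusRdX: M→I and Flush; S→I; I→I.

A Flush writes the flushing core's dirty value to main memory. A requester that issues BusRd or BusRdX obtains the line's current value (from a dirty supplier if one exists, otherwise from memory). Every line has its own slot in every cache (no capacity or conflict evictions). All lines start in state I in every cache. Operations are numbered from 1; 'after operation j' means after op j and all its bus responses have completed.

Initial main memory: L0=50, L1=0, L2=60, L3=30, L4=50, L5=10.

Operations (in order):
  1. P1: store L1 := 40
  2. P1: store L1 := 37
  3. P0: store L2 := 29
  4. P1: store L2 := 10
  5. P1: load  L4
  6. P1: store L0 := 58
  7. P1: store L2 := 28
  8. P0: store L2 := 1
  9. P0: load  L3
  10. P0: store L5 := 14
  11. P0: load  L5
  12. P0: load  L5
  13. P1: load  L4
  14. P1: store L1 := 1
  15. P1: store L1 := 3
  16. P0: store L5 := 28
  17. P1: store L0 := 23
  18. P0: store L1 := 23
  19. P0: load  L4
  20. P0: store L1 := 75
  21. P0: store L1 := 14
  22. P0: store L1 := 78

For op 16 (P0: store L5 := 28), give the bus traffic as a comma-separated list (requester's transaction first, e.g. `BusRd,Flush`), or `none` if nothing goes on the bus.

[1] P1: store L1 := 40 | P0:I, P1:M(40) | bus: BusRdX
[2] P1: store L1 := 37 | P0:I, P1:M(37) | bus: none
[3] P0: store L2 := 29 | P0:M(29), P1:I | bus: BusRdX
[4] P1: store L2 := 10 | P0:I, P1:M(10) | bus: BusRdX,Flush
[5] P1: load  L4 | P0:I, P1:S(50) | bus: BusRd
[6] P1: store L0 := 58 | P0:I, P1:M(58) | bus: BusRdX
[7] P1: store L2 := 28 | P0:I, P1:M(28) | bus: none
[8] P0: store L2 := 1 | P0:M(1), P1:I | bus: BusRdX,Flush
[9] P0: load  L3 | P0:S(30), P1:I | bus: BusRd
[10] P0: store L5 := 14 | P0:M(14), P1:I | bus: BusRdX
[11] P0: load  L5 | P0:M(14), P1:I | bus: none
[12] P0: load  L5 | P0:M(14), P1:I | bus: none
[13] P1: load  L4 | P0:I, P1:S(50) | bus: none
[14] P1: store L1 := 1 | P0:I, P1:M(1) | bus: none
[15] P1: store L1 := 3 | P0:I, P1:M(3) | bus: none
[16] P0: store L5 := 28 | P0:M(28), P1:I | bus: none
[17] P1: store L0 := 23 | P0:I, P1:M(23) | bus: none
[18] P0: store L1 := 23 | P0:M(23), P1:I | bus: BusRdX,Flush
[19] P0: load  L4 | P0:S(50), P1:S(50) | bus: BusRd
[20] P0: store L1 := 75 | P0:M(75), P1:I | bus: none
[21] P0: store L1 := 14 | P0:M(14), P1:I | bus: none
[22] P0: store L1 := 78 | P0:M(78), P1:I | bus: none

bus = none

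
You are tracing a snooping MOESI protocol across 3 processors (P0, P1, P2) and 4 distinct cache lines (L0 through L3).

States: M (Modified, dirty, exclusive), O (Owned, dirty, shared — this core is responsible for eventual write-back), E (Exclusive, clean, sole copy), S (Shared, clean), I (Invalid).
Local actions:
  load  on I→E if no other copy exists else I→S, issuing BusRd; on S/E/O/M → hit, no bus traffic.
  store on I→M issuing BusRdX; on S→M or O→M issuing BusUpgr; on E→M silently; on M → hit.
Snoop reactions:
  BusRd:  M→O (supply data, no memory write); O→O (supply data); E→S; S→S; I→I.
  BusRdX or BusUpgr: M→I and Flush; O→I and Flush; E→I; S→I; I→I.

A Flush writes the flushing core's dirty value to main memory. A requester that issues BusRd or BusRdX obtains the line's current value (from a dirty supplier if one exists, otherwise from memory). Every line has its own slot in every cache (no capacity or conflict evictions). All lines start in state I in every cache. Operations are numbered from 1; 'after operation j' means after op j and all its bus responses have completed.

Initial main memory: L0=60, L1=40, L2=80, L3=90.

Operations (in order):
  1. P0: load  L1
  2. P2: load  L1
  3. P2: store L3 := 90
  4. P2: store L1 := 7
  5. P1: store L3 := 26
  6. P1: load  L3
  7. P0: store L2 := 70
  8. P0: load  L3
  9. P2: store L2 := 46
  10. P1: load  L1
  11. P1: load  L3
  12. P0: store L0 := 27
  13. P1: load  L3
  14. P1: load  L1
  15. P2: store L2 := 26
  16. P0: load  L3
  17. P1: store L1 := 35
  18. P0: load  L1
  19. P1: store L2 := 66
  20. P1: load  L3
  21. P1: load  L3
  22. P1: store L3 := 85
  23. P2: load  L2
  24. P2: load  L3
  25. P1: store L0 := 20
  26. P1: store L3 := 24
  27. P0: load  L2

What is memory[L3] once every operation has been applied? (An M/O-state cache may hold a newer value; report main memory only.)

memory[L3] = 90

[1] P0: load  L1 | P0:E(40), P1:I, P2:I | bus: BusRd
[2] P2: load  L1 | P0:S(40), P1:I, P2:S(40) | bus: BusRd
[3] P2: store L3 := 90 | P0:I, P1:I, P2:M(90) | bus: BusRdX
[4] P2: store L1 := 7 | P0:I, P1:I, P2:M(7) | bus: BusUpgr
[5] P1: store L3 := 26 | P0:I, P1:M(26), P2:I | bus: BusRdX,Flush
[6] P1: load  L3 | P0:I, P1:M(26), P2:I | bus: none
[7] P0: store L2 := 70 | P0:M(70), P1:I, P2:I | bus: BusRdX
[8] P0: load  L3 | P0:S(26), P1:O(26), P2:I | bus: BusRd
[9] P2: store L2 := 46 | P0:I, P1:I, P2:M(46) | bus: BusRdX,Flush
[10] P1: load  L1 | P0:I, P1:S(7), P2:O(7) | bus: BusRd
[11] P1: load  L3 | P0:S(26), P1:O(26), P2:I | bus: none
[12] P0: store L0 := 27 | P0:M(27), P1:I, P2:I | bus: BusRdX
[13] P1: load  L3 | P0:S(26), P1:O(26), P2:I | bus: none
[14] P1: load  L1 | P0:I, P1:S(7), P2:O(7) | bus: none
[15] P2: store L2 := 26 | P0:I, P1:I, P2:M(26) | bus: none
[16] P0: load  L3 | P0:S(26), P1:O(26), P2:I | bus: none
[17] P1: store L1 := 35 | P0:I, P1:M(35), P2:I | bus: BusUpgr,Flush
[18] P0: load  L1 | P0:S(35), P1:O(35), P2:I | bus: BusRd
[19] P1: store L2 := 66 | P0:I, P1:M(66), P2:I | bus: BusRdX,Flush
[20] P1: load  L3 | P0:S(26), P1:O(26), P2:I | bus: none
[21] P1: load  L3 | P0:S(26), P1:O(26), P2:I | bus: none
[22] P1: store L3 := 85 | P0:I, P1:M(85), P2:I | bus: BusUpgr
[23] P2: load  L2 | P0:I, P1:O(66), P2:S(66) | bus: BusRd
[24] P2: load  L3 | P0:I, P1:O(85), P2:S(85) | bus: BusRd
[25] P1: store L0 := 20 | P0:I, P1:M(20), P2:I | bus: BusRdX,Flush
[26] P1: store L3 := 24 | P0:I, P1:M(24), P2:I | bus: BusUpgr
[27] P0: load  L2 | P0:S(66), P1:O(66), P2:S(66) | bus: BusRd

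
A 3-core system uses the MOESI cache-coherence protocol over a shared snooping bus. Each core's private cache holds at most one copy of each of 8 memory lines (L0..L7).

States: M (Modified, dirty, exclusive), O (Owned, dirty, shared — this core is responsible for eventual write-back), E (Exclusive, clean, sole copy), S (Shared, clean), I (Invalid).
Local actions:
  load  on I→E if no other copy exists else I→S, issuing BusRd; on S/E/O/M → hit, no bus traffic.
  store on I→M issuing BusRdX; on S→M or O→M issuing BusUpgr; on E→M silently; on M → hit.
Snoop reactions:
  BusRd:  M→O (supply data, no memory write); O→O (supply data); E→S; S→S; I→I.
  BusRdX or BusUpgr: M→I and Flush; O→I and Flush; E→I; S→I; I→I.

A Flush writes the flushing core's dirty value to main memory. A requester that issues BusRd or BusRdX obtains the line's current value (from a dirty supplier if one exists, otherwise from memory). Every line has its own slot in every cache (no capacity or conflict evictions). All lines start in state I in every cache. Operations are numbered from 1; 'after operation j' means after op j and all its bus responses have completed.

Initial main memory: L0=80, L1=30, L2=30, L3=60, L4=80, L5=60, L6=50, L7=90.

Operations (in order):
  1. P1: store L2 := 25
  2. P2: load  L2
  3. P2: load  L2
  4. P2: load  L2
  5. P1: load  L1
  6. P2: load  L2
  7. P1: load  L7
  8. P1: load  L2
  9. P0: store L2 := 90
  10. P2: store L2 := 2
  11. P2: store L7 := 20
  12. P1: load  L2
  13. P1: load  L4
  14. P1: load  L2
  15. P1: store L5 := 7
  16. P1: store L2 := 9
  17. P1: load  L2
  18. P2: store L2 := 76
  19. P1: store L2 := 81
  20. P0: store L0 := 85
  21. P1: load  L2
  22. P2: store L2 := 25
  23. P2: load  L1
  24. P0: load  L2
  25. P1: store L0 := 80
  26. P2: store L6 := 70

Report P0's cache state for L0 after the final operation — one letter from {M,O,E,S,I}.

[1] P1: store L2 := 25 | P0:I, P1:M(25), P2:I | bus: BusRdX
[2] P2: load  L2 | P0:I, P1:O(25), P2:S(25) | bus: BusRd
[3] P2: load  L2 | P0:I, P1:O(25), P2:S(25) | bus: none
[4] P2: load  L2 | P0:I, P1:O(25), P2:S(25) | bus: none
[5] P1: load  L1 | P0:I, P1:E(30), P2:I | bus: BusRd
[6] P2: load  L2 | P0:I, P1:O(25), P2:S(25) | bus: none
[7] P1: load  L7 | P0:I, P1:E(90), P2:I | bus: BusRd
[8] P1: load  L2 | P0:I, P1:O(25), P2:S(25) | bus: none
[9] P0: store L2 := 90 | P0:M(90), P1:I, P2:I | bus: BusRdX,Flush
[10] P2: store L2 := 2 | P0:I, P1:I, P2:M(2) | bus: BusRdX,Flush
[11] P2: store L7 := 20 | P0:I, P1:I, P2:M(20) | bus: BusRdX
[12] P1: load  L2 | P0:I, P1:S(2), P2:O(2) | bus: BusRd
[13] P1: load  L4 | P0:I, P1:E(80), P2:I | bus: BusRd
[14] P1: load  L2 | P0:I, P1:S(2), P2:O(2) | bus: none
[15] P1: store L5 := 7 | P0:I, P1:M(7), P2:I | bus: BusRdX
[16] P1: store L2 := 9 | P0:I, P1:M(9), P2:I | bus: BusUpgr,Flush
[17] P1: load  L2 | P0:I, P1:M(9), P2:I | bus: none
[18] P2: store L2 := 76 | P0:I, P1:I, P2:M(76) | bus: BusRdX,Flush
[19] P1: store L2 := 81 | P0:I, P1:M(81), P2:I | bus: BusRdX,Flush
[20] P0: store L0 := 85 | P0:M(85), P1:I, P2:I | bus: BusRdX
[21] P1: load  L2 | P0:I, P1:M(81), P2:I | bus: none
[22] P2: store L2 := 25 | P0:I, P1:I, P2:M(25) | bus: BusRdX,Flush
[23] P2: load  L1 | P0:I, P1:S(30), P2:S(30) | bus: BusRd
[24] P0: load  L2 | P0:S(25), P1:I, P2:O(25) | bus: BusRd
[25] P1: store L0 := 80 | P0:I, P1:M(80), P2:I | bus: BusRdX,Flush
[26] P2: store L6 := 70 | P0:I, P1:I, P2:M(70) | bus: BusRdX

state = I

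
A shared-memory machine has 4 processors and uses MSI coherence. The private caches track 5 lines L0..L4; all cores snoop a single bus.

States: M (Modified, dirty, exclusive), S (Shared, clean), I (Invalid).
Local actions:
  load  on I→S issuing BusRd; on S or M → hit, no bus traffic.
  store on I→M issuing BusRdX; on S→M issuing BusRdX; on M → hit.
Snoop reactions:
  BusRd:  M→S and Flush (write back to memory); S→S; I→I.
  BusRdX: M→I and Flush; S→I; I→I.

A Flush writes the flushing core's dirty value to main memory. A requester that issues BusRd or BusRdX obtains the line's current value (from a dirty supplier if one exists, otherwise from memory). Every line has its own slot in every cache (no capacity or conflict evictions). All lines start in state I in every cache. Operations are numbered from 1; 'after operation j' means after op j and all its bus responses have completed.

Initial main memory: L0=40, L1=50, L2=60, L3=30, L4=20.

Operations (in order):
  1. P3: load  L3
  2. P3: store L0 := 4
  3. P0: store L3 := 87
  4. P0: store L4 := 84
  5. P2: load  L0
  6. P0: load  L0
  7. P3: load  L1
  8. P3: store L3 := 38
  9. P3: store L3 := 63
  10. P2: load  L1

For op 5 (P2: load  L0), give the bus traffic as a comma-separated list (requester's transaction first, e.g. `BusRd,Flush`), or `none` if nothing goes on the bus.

bus = BusRd,Flush

[1] P3: load  L3 | P0:I, P1:I, P2:I, P3:S(30) | bus: BusRd
[2] P3: store L0 := 4 | P0:I, P1:I, P2:I, P3:M(4) | bus: BusRdX
[3] P0: store L3 := 87 | P0:M(87), P1:I, P2:I, P3:I | bus: BusRdX
[4] P0: store L4 := 84 | P0:M(84), P1:I, P2:I, P3:I | bus: BusRdX
[5] P2: load  L0 | P0:I, P1:I, P2:S(4), P3:S(4) | bus: BusRd,Flush
[6] P0: load  L0 | P0:S(4), P1:I, P2:S(4), P3:S(4) | bus: BusRd
[7] P3: load  L1 | P0:I, P1:I, P2:I, P3:S(50) | bus: BusRd
[8] P3: store L3 := 38 | P0:I, P1:I, P2:I, P3:M(38) | bus: BusRdX,Flush
[9] P3: store L3 := 63 | P0:I, P1:I, P2:I, P3:M(63) | bus: none
[10] P2: load  L1 | P0:I, P1:I, P2:S(50), P3:S(50) | bus: BusRd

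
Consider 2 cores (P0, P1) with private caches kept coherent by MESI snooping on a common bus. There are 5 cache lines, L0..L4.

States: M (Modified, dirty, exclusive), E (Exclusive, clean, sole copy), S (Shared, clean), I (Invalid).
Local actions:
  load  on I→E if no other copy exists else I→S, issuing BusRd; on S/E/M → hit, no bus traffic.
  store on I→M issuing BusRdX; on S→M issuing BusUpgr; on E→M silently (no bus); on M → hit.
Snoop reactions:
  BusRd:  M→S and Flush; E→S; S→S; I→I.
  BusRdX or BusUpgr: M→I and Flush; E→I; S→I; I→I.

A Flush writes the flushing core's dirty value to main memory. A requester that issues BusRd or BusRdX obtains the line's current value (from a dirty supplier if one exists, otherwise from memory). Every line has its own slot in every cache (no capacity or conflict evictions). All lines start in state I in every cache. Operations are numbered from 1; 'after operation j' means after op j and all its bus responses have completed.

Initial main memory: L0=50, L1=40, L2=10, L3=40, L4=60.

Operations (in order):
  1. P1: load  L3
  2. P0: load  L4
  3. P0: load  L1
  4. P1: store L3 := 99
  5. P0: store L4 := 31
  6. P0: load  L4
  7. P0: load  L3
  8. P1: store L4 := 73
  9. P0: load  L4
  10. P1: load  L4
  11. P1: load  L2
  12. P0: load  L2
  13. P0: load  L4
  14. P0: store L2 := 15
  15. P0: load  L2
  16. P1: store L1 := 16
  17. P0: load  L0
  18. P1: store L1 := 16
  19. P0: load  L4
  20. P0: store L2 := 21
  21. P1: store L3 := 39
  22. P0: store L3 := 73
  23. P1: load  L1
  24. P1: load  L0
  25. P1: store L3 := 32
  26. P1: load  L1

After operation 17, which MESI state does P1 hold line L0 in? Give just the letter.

state = I

  op1 P1: load  L3 → I/E on L3; bus BusRd; mem=40
  op2 P0: load  L4 → E/I on L4; bus BusRd; mem=60
  op3 P0: load  L1 → E/I on L1; bus BusRd; mem=40
  op4 P1: store L3 := 99 → I/M on L3; bus (none); mem=40
  op5 P0: store L4 := 31 → M/I on L4; bus (none); mem=60
  op6 P0: load  L4 → M/I on L4; bus (none); mem=60
  op7 P0: load  L3 → S/S on L3; bus BusRd Flush; mem=99
  op8 P1: store L4 := 73 → I/M on L4; bus BusRdX Flush; mem=31
  op9 P0: load  L4 → S/S on L4; bus BusRd Flush; mem=73
  op10 P1: load  L4 → S/S on L4; bus (none); mem=73
  op11 P1: load  L2 → I/E on L2; bus BusRd; mem=10
  op12 P0: load  L2 → S/S on L2; bus BusRd; mem=10
  op13 P0: load  L4 → S/S on L4; bus (none); mem=73
  op14 P0: store L2 := 15 → M/I on L2; bus BusUpgr; mem=10
  op15 P0: load  L2 → M/I on L2; bus (none); mem=10
  op16 P1: store L1 := 16 → I/M on L1; bus BusRdX; mem=40
  op17 P0: load  L0 → E/I on L0; bus BusRd; mem=50
  op18 P1: store L1 := 16 → I/M on L1; bus (none); mem=40
  op19 P0: load  L4 → S/S on L4; bus (none); mem=73
  op20 P0: store L2 := 21 → M/I on L2; bus (none); mem=10
  op21 P1: store L3 := 39 → I/M on L3; bus BusUpgr; mem=99
  op22 P0: store L3 := 73 → M/I on L3; bus BusRdX Flush; mem=39
  op23 P1: load  L1 → I/M on L1; bus (none); mem=40
  op24 P1: load  L0 → S/S on L0; bus BusRd; mem=50
  op25 P1: store L3 := 32 → I/M on L3; bus BusRdX Flush; mem=73
  op26 P1: load  L1 → I/M on L1; bus (none); mem=40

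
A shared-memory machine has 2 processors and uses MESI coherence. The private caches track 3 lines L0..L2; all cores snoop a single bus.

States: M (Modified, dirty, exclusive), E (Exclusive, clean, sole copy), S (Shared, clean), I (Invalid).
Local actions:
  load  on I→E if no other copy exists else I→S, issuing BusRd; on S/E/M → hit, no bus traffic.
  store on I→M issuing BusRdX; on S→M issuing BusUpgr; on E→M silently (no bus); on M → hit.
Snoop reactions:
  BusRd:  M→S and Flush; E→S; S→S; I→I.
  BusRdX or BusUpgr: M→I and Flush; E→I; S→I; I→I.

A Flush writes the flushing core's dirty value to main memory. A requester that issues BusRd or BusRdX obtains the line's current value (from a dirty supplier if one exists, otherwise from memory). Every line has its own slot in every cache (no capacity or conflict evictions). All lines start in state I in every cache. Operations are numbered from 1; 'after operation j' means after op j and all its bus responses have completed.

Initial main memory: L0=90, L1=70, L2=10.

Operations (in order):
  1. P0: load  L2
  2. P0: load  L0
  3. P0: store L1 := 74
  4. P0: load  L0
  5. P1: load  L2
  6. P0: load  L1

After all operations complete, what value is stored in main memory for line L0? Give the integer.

memory[L0] = 90

  op1 P0: load  L2 → E/I on L2; bus BusRd; mem=10
  op2 P0: load  L0 → E/I on L0; bus BusRd; mem=90
  op3 P0: store L1 := 74 → M/I on L1; bus BusRdX; mem=70
  op4 P0: load  L0 → E/I on L0; bus (none); mem=90
  op5 P1: load  L2 → S/S on L2; bus BusRd; mem=10
  op6 P0: load  L1 → M/I on L1; bus (none); mem=70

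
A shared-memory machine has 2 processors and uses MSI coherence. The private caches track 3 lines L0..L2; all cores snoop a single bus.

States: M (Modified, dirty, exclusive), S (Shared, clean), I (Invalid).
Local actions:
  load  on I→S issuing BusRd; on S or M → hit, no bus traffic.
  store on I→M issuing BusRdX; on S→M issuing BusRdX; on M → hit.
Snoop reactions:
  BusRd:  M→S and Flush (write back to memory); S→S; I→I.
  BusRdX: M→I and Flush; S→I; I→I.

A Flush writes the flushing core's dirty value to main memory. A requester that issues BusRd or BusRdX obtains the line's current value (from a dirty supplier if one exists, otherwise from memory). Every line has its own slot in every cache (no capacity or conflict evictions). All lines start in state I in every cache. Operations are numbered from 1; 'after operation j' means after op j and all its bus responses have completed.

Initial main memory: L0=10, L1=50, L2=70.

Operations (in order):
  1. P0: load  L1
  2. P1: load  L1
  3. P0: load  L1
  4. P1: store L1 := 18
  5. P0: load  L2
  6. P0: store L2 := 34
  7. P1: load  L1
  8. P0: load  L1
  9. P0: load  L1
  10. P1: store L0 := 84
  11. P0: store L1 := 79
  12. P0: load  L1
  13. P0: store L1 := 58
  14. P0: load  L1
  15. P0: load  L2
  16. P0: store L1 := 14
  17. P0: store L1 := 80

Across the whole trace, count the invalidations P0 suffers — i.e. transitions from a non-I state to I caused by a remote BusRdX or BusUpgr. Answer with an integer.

1. P0: load  L1  bus=[BusRd]  L1: P0=S P1=I  mem[L1]=50
2. P1: load  L1  bus=[BusRd]  L1: P0=S P1=S  mem[L1]=50
3. P0: load  L1  bus=[-]  L1: P0=S P1=S  mem[L1]=50
4. P1: store L1 := 18  bus=[BusRdX]  L1: P0=I P1=M  mem[L1]=50
5. P0: load  L2  bus=[BusRd]  L2: P0=S P1=I  mem[L2]=70
6. P0: store L2 := 34  bus=[BusRdX]  L2: P0=M P1=I  mem[L2]=70
7. P1: load  L1  bus=[-]  L1: P0=I P1=M  mem[L1]=50
8. P0: load  L1  bus=[BusRd,Flush]  L1: P0=S P1=S  mem[L1]=18
9. P0: load  L1  bus=[-]  L1: P0=S P1=S  mem[L1]=18
10. P1: store L0 := 84  bus=[BusRdX]  L0: P0=I P1=M  mem[L0]=10
11. P0: store L1 := 79  bus=[BusRdX]  L1: P0=M P1=I  mem[L1]=18
12. P0: load  L1  bus=[-]  L1: P0=M P1=I  mem[L1]=18
13. P0: store L1 := 58  bus=[-]  L1: P0=M P1=I  mem[L1]=18
14. P0: load  L1  bus=[-]  L1: P0=M P1=I  mem[L1]=18
15. P0: load  L2  bus=[-]  L2: P0=M P1=I  mem[L2]=70
16. P0: store L1 := 14  bus=[-]  L1: P0=M P1=I  mem[L1]=18
17. P0: store L1 := 80  bus=[-]  L1: P0=M P1=I  mem[L1]=18

invalidations = 1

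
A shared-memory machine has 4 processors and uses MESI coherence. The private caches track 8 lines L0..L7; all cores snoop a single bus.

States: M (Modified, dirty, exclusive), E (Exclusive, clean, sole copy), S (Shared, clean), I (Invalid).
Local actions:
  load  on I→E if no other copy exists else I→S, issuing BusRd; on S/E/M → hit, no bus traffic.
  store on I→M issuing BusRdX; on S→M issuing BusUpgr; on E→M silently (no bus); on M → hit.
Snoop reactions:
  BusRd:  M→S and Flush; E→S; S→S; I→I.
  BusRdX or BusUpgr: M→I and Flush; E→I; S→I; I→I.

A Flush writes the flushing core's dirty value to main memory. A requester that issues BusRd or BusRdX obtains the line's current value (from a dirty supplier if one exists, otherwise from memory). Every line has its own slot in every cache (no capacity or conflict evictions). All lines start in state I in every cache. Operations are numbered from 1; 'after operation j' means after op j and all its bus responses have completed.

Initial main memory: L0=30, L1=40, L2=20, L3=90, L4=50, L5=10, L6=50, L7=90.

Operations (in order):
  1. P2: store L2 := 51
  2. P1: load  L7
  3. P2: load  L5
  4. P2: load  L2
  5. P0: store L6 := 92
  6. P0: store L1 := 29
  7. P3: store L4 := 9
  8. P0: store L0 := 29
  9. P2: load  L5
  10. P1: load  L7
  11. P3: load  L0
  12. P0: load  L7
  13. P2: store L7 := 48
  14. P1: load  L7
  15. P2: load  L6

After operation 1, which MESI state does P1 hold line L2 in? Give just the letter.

state = I

  op1 P2: store L2 := 51 → I/I/M/I on L2; bus BusRdX; mem=20
  op2 P1: load  L7 → I/E/I/I on L7; bus BusRd; mem=90
  op3 P2: load  L5 → I/I/E/I on L5; bus BusRd; mem=10
  op4 P2: load  L2 → I/I/M/I on L2; bus (none); mem=20
  op5 P0: store L6 := 92 → M/I/I/I on L6; bus BusRdX; mem=50
  op6 P0: store L1 := 29 → M/I/I/I on L1; bus BusRdX; mem=40
  op7 P3: store L4 := 9 → I/I/I/M on L4; bus BusRdX; mem=50
  op8 P0: store L0 := 29 → M/I/I/I on L0; bus BusRdX; mem=30
  op9 P2: load  L5 → I/I/E/I on L5; bus (none); mem=10
  op10 P1: load  L7 → I/E/I/I on L7; bus (none); mem=90
  op11 P3: load  L0 → S/I/I/S on L0; bus BusRd Flush; mem=29
  op12 P0: load  L7 → S/S/I/I on L7; bus BusRd; mem=90
  op13 P2: store L7 := 48 → I/I/M/I on L7; bus BusRdX; mem=90
  op14 P1: load  L7 → I/S/S/I on L7; bus BusRd Flush; mem=48
  op15 P2: load  L6 → S/I/S/I on L6; bus BusRd Flush; mem=92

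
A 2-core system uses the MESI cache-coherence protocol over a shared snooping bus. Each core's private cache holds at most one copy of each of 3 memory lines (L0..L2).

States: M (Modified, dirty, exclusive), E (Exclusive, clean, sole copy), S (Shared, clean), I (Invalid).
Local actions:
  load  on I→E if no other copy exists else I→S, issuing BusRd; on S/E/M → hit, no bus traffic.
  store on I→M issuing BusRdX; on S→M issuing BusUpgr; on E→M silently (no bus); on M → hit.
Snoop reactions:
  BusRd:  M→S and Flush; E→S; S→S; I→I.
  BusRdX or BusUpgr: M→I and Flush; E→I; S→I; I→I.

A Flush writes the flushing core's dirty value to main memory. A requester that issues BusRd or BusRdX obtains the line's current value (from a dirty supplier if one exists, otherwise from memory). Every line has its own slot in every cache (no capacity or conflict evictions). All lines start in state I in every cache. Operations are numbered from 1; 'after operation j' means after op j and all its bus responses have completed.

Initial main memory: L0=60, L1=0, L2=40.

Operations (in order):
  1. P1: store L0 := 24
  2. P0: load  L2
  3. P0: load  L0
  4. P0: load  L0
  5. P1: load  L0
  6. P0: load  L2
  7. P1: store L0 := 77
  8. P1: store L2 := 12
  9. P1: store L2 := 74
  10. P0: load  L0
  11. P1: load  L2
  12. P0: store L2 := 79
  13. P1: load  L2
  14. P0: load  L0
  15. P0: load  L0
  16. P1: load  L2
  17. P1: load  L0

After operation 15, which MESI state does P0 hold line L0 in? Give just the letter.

state = S

[1] P1: store L0 := 24 | P0:I, P1:M(24) | bus: BusRdX
[2] P0: load  L2 | P0:E(40), P1:I | bus: BusRd
[3] P0: load  L0 | P0:S(24), P1:S(24) | bus: BusRd,Flush
[4] P0: load  L0 | P0:S(24), P1:S(24) | bus: none
[5] P1: load  L0 | P0:S(24), P1:S(24) | bus: none
[6] P0: load  L2 | P0:E(40), P1:I | bus: none
[7] P1: store L0 := 77 | P0:I, P1:M(77) | bus: BusUpgr
[8] P1: store L2 := 12 | P0:I, P1:M(12) | bus: BusRdX
[9] P1: store L2 := 74 | P0:I, P1:M(74) | bus: none
[10] P0: load  L0 | P0:S(77), P1:S(77) | bus: BusRd,Flush
[11] P1: load  L2 | P0:I, P1:M(74) | bus: none
[12] P0: store L2 := 79 | P0:M(79), P1:I | bus: BusRdX,Flush
[13] P1: load  L2 | P0:S(79), P1:S(79) | bus: BusRd,Flush
[14] P0: load  L0 | P0:S(77), P1:S(77) | bus: none
[15] P0: load  L0 | P0:S(77), P1:S(77) | bus: none
[16] P1: load  L2 | P0:S(79), P1:S(79) | bus: none
[17] P1: load  L0 | P0:S(77), P1:S(77) | bus: none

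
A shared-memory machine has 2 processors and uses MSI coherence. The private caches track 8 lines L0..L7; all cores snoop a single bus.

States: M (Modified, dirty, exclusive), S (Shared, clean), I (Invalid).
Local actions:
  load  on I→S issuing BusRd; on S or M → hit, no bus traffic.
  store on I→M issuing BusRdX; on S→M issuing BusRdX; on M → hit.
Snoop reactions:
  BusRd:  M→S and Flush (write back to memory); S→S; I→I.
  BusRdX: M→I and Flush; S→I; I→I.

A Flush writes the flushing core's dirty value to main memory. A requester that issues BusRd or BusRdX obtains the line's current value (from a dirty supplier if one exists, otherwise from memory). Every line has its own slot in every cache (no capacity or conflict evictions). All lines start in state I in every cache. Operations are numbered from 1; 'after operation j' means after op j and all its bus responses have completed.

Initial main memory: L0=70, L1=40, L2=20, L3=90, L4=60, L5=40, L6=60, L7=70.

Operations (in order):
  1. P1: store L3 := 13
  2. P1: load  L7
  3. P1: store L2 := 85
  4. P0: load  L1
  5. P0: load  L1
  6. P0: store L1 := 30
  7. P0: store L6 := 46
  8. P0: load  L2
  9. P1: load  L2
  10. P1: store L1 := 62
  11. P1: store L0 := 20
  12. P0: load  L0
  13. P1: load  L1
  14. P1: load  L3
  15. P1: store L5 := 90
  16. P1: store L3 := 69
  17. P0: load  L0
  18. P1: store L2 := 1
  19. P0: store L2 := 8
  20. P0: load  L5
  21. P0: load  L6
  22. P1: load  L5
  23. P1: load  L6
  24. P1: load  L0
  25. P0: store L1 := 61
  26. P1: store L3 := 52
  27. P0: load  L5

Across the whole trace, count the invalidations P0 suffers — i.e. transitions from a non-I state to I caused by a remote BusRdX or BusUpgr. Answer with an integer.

  op1 P1: store L3 := 13 → I/M on L3; bus BusRdX; mem=90
  op2 P1: load  L7 → I/S on L7; bus BusRd; mem=70
  op3 P1: store L2 := 85 → I/M on L2; bus BusRdX; mem=20
  op4 P0: load  L1 → S/I on L1; bus BusRd; mem=40
  op5 P0: load  L1 → S/I on L1; bus (none); mem=40
  op6 P0: store L1 := 30 → M/I on L1; bus BusRdX; mem=40
  op7 P0: store L6 := 46 → M/I on L6; bus BusRdX; mem=60
  op8 P0: load  L2 → S/S on L2; bus BusRd Flush; mem=85
  op9 P1: load  L2 → S/S on L2; bus (none); mem=85
  op10 P1: store L1 := 62 → I/M on L1; bus BusRdX Flush; mem=30
  op11 P1: store L0 := 20 → I/M on L0; bus BusRdX; mem=70
  op12 P0: load  L0 → S/S on L0; bus BusRd Flush; mem=20
  op13 P1: load  L1 → I/M on L1; bus (none); mem=30
  op14 P1: load  L3 → I/M on L3; bus (none); mem=90
  op15 P1: store L5 := 90 → I/M on L5; bus BusRdX; mem=40
  op16 P1: store L3 := 69 → I/M on L3; bus (none); mem=90
  op17 P0: load  L0 → S/S on L0; bus (none); mem=20
  op18 P1: store L2 := 1 → I/M on L2; bus BusRdX; mem=85
  op19 P0: store L2 := 8 → M/I on L2; bus BusRdX Flush; mem=1
  op20 P0: load  L5 → S/S on L5; bus BusRd Flush; mem=90
  op21 P0: load  L6 → M/I on L6; bus (none); mem=60
  op22 P1: load  L5 → S/S on L5; bus (none); mem=90
  op23 P1: load  L6 → S/S on L6; bus BusRd Flush; mem=46
  op24 P1: load  L0 → S/S on L0; bus (none); mem=20
  op25 P0: store L1 := 61 → M/I on L1; bus BusRdX Flush; mem=62
  op26 P1: store L3 := 52 → I/M on L3; bus (none); mem=90
  op27 P0: load  L5 → S/S on L5; bus (none); mem=90

invalidations = 2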